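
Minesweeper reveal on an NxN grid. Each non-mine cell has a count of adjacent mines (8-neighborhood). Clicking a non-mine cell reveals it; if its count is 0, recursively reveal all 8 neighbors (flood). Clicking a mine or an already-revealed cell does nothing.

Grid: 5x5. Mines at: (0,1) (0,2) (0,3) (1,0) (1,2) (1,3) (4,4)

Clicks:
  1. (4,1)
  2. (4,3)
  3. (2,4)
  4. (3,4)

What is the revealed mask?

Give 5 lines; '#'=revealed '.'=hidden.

Answer: .....
.....
#####
#####
####.

Derivation:
Click 1 (4,1) count=0: revealed 12 new [(2,0) (2,1) (2,2) (2,3) (3,0) (3,1) (3,2) (3,3) (4,0) (4,1) (4,2) (4,3)] -> total=12
Click 2 (4,3) count=1: revealed 0 new [(none)] -> total=12
Click 3 (2,4) count=1: revealed 1 new [(2,4)] -> total=13
Click 4 (3,4) count=1: revealed 1 new [(3,4)] -> total=14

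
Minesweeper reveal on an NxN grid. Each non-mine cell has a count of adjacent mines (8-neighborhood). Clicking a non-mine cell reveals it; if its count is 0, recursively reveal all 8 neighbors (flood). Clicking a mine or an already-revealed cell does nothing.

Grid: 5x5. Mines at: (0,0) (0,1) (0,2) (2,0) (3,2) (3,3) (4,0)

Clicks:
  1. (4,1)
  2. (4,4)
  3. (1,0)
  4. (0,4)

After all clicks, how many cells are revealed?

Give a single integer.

Answer: 9

Derivation:
Click 1 (4,1) count=2: revealed 1 new [(4,1)] -> total=1
Click 2 (4,4) count=1: revealed 1 new [(4,4)] -> total=2
Click 3 (1,0) count=3: revealed 1 new [(1,0)] -> total=3
Click 4 (0,4) count=0: revealed 6 new [(0,3) (0,4) (1,3) (1,4) (2,3) (2,4)] -> total=9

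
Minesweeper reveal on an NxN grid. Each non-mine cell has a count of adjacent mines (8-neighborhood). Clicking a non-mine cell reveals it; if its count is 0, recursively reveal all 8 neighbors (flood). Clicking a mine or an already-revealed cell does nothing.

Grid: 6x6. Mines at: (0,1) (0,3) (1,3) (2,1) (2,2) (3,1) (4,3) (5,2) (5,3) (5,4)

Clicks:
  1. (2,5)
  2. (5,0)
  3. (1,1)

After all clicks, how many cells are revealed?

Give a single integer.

Click 1 (2,5) count=0: revealed 10 new [(0,4) (0,5) (1,4) (1,5) (2,4) (2,5) (3,4) (3,5) (4,4) (4,5)] -> total=10
Click 2 (5,0) count=0: revealed 4 new [(4,0) (4,1) (5,0) (5,1)] -> total=14
Click 3 (1,1) count=3: revealed 1 new [(1,1)] -> total=15

Answer: 15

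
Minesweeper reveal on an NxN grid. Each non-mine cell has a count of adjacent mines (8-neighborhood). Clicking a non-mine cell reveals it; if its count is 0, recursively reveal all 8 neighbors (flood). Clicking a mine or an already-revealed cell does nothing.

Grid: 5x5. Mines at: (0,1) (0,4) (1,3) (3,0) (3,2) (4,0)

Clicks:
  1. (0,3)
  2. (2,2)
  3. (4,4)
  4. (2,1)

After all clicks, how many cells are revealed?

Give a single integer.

Answer: 9

Derivation:
Click 1 (0,3) count=2: revealed 1 new [(0,3)] -> total=1
Click 2 (2,2) count=2: revealed 1 new [(2,2)] -> total=2
Click 3 (4,4) count=0: revealed 6 new [(2,3) (2,4) (3,3) (3,4) (4,3) (4,4)] -> total=8
Click 4 (2,1) count=2: revealed 1 new [(2,1)] -> total=9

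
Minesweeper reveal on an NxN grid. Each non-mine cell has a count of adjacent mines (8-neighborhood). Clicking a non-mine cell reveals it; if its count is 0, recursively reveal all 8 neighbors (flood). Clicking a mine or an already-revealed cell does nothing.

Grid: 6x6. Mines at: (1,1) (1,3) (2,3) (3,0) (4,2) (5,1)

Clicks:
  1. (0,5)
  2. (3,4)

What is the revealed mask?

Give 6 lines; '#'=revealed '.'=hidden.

Click 1 (0,5) count=0: revealed 15 new [(0,4) (0,5) (1,4) (1,5) (2,4) (2,5) (3,3) (3,4) (3,5) (4,3) (4,4) (4,5) (5,3) (5,4) (5,5)] -> total=15
Click 2 (3,4) count=1: revealed 0 new [(none)] -> total=15

Answer: ....##
....##
....##
...###
...###
...###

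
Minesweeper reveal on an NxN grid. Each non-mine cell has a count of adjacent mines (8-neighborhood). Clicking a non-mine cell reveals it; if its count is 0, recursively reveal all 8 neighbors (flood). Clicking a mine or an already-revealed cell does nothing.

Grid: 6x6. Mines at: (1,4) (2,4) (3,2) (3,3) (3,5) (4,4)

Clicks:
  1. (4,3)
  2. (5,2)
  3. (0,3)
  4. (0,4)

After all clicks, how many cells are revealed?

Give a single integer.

Click 1 (4,3) count=3: revealed 1 new [(4,3)] -> total=1
Click 2 (5,2) count=0: revealed 21 new [(0,0) (0,1) (0,2) (0,3) (1,0) (1,1) (1,2) (1,3) (2,0) (2,1) (2,2) (2,3) (3,0) (3,1) (4,0) (4,1) (4,2) (5,0) (5,1) (5,2) (5,3)] -> total=22
Click 3 (0,3) count=1: revealed 0 new [(none)] -> total=22
Click 4 (0,4) count=1: revealed 1 new [(0,4)] -> total=23

Answer: 23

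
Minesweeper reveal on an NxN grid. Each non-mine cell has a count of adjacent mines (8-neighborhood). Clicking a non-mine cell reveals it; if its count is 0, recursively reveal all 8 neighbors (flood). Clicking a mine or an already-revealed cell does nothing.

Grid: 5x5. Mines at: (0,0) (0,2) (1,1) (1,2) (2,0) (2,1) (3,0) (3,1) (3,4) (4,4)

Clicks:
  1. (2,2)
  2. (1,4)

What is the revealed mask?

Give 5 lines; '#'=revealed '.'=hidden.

Answer: ...##
...##
..###
.....
.....

Derivation:
Click 1 (2,2) count=4: revealed 1 new [(2,2)] -> total=1
Click 2 (1,4) count=0: revealed 6 new [(0,3) (0,4) (1,3) (1,4) (2,3) (2,4)] -> total=7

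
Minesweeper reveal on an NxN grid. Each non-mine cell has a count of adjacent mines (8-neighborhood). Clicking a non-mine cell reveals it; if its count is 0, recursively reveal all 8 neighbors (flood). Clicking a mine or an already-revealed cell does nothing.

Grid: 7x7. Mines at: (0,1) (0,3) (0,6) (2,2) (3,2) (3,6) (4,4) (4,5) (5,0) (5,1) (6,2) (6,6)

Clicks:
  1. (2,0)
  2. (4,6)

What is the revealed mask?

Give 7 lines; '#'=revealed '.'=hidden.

Answer: .......
##.....
##.....
##.....
##....#
.......
.......

Derivation:
Click 1 (2,0) count=0: revealed 8 new [(1,0) (1,1) (2,0) (2,1) (3,0) (3,1) (4,0) (4,1)] -> total=8
Click 2 (4,6) count=2: revealed 1 new [(4,6)] -> total=9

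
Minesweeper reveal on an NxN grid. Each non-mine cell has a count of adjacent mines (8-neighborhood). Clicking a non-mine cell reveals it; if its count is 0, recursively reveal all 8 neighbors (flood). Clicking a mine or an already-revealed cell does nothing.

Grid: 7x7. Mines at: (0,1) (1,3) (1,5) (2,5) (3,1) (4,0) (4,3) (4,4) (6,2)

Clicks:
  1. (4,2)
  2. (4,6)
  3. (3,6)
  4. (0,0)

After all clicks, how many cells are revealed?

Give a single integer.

Click 1 (4,2) count=2: revealed 1 new [(4,2)] -> total=1
Click 2 (4,6) count=0: revealed 12 new [(3,5) (3,6) (4,5) (4,6) (5,3) (5,4) (5,5) (5,6) (6,3) (6,4) (6,5) (6,6)] -> total=13
Click 3 (3,6) count=1: revealed 0 new [(none)] -> total=13
Click 4 (0,0) count=1: revealed 1 new [(0,0)] -> total=14

Answer: 14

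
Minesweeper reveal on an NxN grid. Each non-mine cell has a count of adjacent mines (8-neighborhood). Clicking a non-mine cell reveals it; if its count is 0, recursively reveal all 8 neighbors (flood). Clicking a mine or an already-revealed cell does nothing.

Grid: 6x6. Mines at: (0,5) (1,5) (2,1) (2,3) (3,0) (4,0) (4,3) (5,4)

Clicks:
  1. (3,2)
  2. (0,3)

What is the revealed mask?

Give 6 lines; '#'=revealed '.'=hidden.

Click 1 (3,2) count=3: revealed 1 new [(3,2)] -> total=1
Click 2 (0,3) count=0: revealed 10 new [(0,0) (0,1) (0,2) (0,3) (0,4) (1,0) (1,1) (1,2) (1,3) (1,4)] -> total=11

Answer: #####.
#####.
......
..#...
......
......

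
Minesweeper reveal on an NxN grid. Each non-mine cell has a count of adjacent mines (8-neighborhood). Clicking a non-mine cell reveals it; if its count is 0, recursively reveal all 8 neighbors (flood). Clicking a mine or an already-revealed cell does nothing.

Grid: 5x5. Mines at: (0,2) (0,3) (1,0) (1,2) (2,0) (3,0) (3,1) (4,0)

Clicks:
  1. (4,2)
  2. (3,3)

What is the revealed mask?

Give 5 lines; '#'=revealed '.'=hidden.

Answer: .....
...##
..###
..###
..###

Derivation:
Click 1 (4,2) count=1: revealed 1 new [(4,2)] -> total=1
Click 2 (3,3) count=0: revealed 10 new [(1,3) (1,4) (2,2) (2,3) (2,4) (3,2) (3,3) (3,4) (4,3) (4,4)] -> total=11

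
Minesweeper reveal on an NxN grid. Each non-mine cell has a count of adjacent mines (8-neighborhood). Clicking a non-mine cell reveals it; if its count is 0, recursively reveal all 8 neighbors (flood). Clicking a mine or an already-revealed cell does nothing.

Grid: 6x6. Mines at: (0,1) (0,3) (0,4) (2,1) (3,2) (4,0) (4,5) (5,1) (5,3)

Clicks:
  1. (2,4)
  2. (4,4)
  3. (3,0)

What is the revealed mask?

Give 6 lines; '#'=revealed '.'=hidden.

Click 1 (2,4) count=0: revealed 9 new [(1,3) (1,4) (1,5) (2,3) (2,4) (2,5) (3,3) (3,4) (3,5)] -> total=9
Click 2 (4,4) count=2: revealed 1 new [(4,4)] -> total=10
Click 3 (3,0) count=2: revealed 1 new [(3,0)] -> total=11

Answer: ......
...###
...###
#..###
....#.
......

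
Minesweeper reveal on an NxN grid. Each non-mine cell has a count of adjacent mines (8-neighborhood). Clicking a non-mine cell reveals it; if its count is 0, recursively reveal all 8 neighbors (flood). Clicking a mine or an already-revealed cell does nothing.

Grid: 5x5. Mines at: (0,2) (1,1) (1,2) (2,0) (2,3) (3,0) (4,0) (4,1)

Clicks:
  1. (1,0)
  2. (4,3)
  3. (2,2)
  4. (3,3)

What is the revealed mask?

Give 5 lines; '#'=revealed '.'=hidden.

Click 1 (1,0) count=2: revealed 1 new [(1,0)] -> total=1
Click 2 (4,3) count=0: revealed 6 new [(3,2) (3,3) (3,4) (4,2) (4,3) (4,4)] -> total=7
Click 3 (2,2) count=3: revealed 1 new [(2,2)] -> total=8
Click 4 (3,3) count=1: revealed 0 new [(none)] -> total=8

Answer: .....
#....
..#..
..###
..###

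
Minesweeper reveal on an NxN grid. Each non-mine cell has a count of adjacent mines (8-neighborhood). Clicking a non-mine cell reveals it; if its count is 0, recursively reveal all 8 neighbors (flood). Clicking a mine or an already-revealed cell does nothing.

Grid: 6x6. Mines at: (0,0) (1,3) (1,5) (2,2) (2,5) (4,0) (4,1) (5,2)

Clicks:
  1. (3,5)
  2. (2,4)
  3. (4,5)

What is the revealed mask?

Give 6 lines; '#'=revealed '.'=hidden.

Answer: ......
......
....#.
...###
...###
...###

Derivation:
Click 1 (3,5) count=1: revealed 1 new [(3,5)] -> total=1
Click 2 (2,4) count=3: revealed 1 new [(2,4)] -> total=2
Click 3 (4,5) count=0: revealed 8 new [(3,3) (3,4) (4,3) (4,4) (4,5) (5,3) (5,4) (5,5)] -> total=10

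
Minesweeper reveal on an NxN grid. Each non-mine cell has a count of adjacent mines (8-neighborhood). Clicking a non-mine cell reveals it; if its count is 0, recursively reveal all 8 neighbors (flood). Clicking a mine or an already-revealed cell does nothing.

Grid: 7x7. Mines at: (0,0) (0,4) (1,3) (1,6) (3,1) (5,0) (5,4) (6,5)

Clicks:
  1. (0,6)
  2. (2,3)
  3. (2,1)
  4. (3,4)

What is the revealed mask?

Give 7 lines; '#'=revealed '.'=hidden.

Click 1 (0,6) count=1: revealed 1 new [(0,6)] -> total=1
Click 2 (2,3) count=1: revealed 1 new [(2,3)] -> total=2
Click 3 (2,1) count=1: revealed 1 new [(2,1)] -> total=3
Click 4 (3,4) count=0: revealed 16 new [(2,2) (2,4) (2,5) (2,6) (3,2) (3,3) (3,4) (3,5) (3,6) (4,2) (4,3) (4,4) (4,5) (4,6) (5,5) (5,6)] -> total=19

Answer: ......#
.......
.######
..#####
..#####
.....##
.......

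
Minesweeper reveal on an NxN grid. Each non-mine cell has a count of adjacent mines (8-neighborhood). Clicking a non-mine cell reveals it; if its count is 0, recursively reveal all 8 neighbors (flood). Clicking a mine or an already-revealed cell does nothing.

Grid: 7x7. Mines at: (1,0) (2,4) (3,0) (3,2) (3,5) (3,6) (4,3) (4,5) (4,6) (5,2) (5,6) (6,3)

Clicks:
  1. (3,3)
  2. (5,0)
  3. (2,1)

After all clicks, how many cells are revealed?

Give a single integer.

Click 1 (3,3) count=3: revealed 1 new [(3,3)] -> total=1
Click 2 (5,0) count=0: revealed 6 new [(4,0) (4,1) (5,0) (5,1) (6,0) (6,1)] -> total=7
Click 3 (2,1) count=3: revealed 1 new [(2,1)] -> total=8

Answer: 8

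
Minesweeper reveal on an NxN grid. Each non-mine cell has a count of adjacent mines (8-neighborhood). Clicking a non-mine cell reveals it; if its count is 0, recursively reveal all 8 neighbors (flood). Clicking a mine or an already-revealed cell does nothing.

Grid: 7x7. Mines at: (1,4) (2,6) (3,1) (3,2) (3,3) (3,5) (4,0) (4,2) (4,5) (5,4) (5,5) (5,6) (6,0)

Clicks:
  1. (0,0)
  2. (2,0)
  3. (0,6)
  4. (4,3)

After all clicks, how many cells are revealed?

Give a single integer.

Answer: 17

Derivation:
Click 1 (0,0) count=0: revealed 12 new [(0,0) (0,1) (0,2) (0,3) (1,0) (1,1) (1,2) (1,3) (2,0) (2,1) (2,2) (2,3)] -> total=12
Click 2 (2,0) count=1: revealed 0 new [(none)] -> total=12
Click 3 (0,6) count=0: revealed 4 new [(0,5) (0,6) (1,5) (1,6)] -> total=16
Click 4 (4,3) count=4: revealed 1 new [(4,3)] -> total=17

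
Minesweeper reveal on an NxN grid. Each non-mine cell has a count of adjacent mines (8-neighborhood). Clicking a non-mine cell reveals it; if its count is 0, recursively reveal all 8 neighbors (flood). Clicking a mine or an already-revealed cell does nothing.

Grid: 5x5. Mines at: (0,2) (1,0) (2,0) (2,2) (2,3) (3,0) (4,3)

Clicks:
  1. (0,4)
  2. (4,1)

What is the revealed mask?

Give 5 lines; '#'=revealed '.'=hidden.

Answer: ...##
...##
.....
.....
.#...

Derivation:
Click 1 (0,4) count=0: revealed 4 new [(0,3) (0,4) (1,3) (1,4)] -> total=4
Click 2 (4,1) count=1: revealed 1 new [(4,1)] -> total=5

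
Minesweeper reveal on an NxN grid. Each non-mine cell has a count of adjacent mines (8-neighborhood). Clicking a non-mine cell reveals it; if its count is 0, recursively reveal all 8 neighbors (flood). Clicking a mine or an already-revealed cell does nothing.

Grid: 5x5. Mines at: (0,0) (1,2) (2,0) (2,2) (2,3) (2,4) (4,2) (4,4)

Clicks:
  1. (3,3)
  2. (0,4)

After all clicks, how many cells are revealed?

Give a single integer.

Answer: 5

Derivation:
Click 1 (3,3) count=5: revealed 1 new [(3,3)] -> total=1
Click 2 (0,4) count=0: revealed 4 new [(0,3) (0,4) (1,3) (1,4)] -> total=5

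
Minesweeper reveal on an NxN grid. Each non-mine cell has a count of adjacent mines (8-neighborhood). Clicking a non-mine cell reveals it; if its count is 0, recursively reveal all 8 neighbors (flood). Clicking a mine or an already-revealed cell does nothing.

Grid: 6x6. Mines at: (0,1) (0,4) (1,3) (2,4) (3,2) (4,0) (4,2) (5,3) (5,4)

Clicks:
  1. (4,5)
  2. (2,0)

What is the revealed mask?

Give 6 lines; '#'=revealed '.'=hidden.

Answer: ......
##....
##....
##....
.....#
......

Derivation:
Click 1 (4,5) count=1: revealed 1 new [(4,5)] -> total=1
Click 2 (2,0) count=0: revealed 6 new [(1,0) (1,1) (2,0) (2,1) (3,0) (3,1)] -> total=7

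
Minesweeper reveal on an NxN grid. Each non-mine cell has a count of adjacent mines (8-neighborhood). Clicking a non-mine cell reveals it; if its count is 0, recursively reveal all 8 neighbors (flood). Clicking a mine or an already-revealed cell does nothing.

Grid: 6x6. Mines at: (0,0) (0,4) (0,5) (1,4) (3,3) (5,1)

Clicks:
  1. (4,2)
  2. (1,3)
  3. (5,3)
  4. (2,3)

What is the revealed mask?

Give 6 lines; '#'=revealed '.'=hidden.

Click 1 (4,2) count=2: revealed 1 new [(4,2)] -> total=1
Click 2 (1,3) count=2: revealed 1 new [(1,3)] -> total=2
Click 3 (5,3) count=0: revealed 11 new [(2,4) (2,5) (3,4) (3,5) (4,3) (4,4) (4,5) (5,2) (5,3) (5,4) (5,5)] -> total=13
Click 4 (2,3) count=2: revealed 1 new [(2,3)] -> total=14

Answer: ......
...#..
...###
....##
..####
..####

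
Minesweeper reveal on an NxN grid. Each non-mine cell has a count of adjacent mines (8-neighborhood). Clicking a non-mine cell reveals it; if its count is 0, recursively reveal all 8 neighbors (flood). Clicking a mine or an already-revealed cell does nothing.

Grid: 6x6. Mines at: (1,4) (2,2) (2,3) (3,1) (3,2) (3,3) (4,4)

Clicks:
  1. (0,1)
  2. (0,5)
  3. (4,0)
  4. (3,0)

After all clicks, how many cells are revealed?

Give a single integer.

Click 1 (0,1) count=0: revealed 10 new [(0,0) (0,1) (0,2) (0,3) (1,0) (1,1) (1,2) (1,3) (2,0) (2,1)] -> total=10
Click 2 (0,5) count=1: revealed 1 new [(0,5)] -> total=11
Click 3 (4,0) count=1: revealed 1 new [(4,0)] -> total=12
Click 4 (3,0) count=1: revealed 1 new [(3,0)] -> total=13

Answer: 13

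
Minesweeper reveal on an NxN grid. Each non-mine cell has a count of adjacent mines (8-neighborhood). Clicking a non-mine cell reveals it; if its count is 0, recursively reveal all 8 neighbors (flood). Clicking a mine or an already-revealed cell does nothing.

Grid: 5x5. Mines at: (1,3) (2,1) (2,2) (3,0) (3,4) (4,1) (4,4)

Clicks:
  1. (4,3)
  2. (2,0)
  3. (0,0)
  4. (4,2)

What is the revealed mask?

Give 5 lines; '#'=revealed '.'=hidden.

Answer: ###..
###..
#....
.....
..##.

Derivation:
Click 1 (4,3) count=2: revealed 1 new [(4,3)] -> total=1
Click 2 (2,0) count=2: revealed 1 new [(2,0)] -> total=2
Click 3 (0,0) count=0: revealed 6 new [(0,0) (0,1) (0,2) (1,0) (1,1) (1,2)] -> total=8
Click 4 (4,2) count=1: revealed 1 new [(4,2)] -> total=9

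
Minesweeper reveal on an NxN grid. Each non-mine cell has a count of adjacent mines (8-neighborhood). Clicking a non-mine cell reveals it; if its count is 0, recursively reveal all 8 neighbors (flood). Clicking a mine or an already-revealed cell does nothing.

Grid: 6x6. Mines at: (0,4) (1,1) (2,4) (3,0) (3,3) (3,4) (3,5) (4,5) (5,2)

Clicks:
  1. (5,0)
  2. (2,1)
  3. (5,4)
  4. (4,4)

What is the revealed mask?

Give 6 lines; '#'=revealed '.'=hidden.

Click 1 (5,0) count=0: revealed 4 new [(4,0) (4,1) (5,0) (5,1)] -> total=4
Click 2 (2,1) count=2: revealed 1 new [(2,1)] -> total=5
Click 3 (5,4) count=1: revealed 1 new [(5,4)] -> total=6
Click 4 (4,4) count=4: revealed 1 new [(4,4)] -> total=7

Answer: ......
......
.#....
......
##..#.
##..#.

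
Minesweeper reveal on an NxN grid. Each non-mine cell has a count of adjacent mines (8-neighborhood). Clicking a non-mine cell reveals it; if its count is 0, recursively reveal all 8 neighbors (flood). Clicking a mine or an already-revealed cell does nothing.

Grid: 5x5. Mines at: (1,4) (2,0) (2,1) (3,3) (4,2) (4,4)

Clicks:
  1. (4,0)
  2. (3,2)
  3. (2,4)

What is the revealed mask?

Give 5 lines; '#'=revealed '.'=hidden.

Answer: .....
.....
....#
###..
##...

Derivation:
Click 1 (4,0) count=0: revealed 4 new [(3,0) (3,1) (4,0) (4,1)] -> total=4
Click 2 (3,2) count=3: revealed 1 new [(3,2)] -> total=5
Click 3 (2,4) count=2: revealed 1 new [(2,4)] -> total=6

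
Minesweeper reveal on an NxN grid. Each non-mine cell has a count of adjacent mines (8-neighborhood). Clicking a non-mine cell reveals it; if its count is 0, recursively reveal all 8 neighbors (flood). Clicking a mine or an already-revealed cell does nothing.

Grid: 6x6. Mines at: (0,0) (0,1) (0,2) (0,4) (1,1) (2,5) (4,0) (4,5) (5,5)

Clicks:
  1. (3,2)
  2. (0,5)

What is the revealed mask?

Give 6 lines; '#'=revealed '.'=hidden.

Click 1 (3,2) count=0: revealed 19 new [(1,2) (1,3) (1,4) (2,1) (2,2) (2,3) (2,4) (3,1) (3,2) (3,3) (3,4) (4,1) (4,2) (4,3) (4,4) (5,1) (5,2) (5,3) (5,4)] -> total=19
Click 2 (0,5) count=1: revealed 1 new [(0,5)] -> total=20

Answer: .....#
..###.
.####.
.####.
.####.
.####.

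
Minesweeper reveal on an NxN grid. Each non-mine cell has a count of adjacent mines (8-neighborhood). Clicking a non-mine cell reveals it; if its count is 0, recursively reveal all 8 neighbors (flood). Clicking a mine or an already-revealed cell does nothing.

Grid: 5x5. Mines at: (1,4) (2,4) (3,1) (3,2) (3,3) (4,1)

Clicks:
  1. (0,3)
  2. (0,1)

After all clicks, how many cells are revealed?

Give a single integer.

Answer: 12

Derivation:
Click 1 (0,3) count=1: revealed 1 new [(0,3)] -> total=1
Click 2 (0,1) count=0: revealed 11 new [(0,0) (0,1) (0,2) (1,0) (1,1) (1,2) (1,3) (2,0) (2,1) (2,2) (2,3)] -> total=12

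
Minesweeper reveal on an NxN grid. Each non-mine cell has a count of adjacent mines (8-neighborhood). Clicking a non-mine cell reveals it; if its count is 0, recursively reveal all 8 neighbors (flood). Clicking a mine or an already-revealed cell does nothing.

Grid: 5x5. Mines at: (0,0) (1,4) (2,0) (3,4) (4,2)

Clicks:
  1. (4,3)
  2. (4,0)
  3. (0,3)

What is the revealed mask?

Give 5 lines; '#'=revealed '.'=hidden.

Click 1 (4,3) count=2: revealed 1 new [(4,3)] -> total=1
Click 2 (4,0) count=0: revealed 4 new [(3,0) (3,1) (4,0) (4,1)] -> total=5
Click 3 (0,3) count=1: revealed 1 new [(0,3)] -> total=6

Answer: ...#.
.....
.....
##...
##.#.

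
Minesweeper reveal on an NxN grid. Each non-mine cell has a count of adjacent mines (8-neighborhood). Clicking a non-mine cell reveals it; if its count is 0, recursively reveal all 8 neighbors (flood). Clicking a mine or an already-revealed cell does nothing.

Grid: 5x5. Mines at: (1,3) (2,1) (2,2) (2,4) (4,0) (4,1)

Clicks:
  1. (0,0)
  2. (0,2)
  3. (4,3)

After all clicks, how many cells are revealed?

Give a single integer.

Answer: 12

Derivation:
Click 1 (0,0) count=0: revealed 6 new [(0,0) (0,1) (0,2) (1,0) (1,1) (1,2)] -> total=6
Click 2 (0,2) count=1: revealed 0 new [(none)] -> total=6
Click 3 (4,3) count=0: revealed 6 new [(3,2) (3,3) (3,4) (4,2) (4,3) (4,4)] -> total=12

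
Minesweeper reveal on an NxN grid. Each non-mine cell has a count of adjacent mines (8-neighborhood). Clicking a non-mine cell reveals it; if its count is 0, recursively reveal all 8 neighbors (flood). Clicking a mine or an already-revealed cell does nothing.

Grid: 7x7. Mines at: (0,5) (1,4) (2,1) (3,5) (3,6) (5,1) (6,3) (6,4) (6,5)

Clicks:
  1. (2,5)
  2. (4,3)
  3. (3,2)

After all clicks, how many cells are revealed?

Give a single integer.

Click 1 (2,5) count=3: revealed 1 new [(2,5)] -> total=1
Click 2 (4,3) count=0: revealed 12 new [(2,2) (2,3) (2,4) (3,2) (3,3) (3,4) (4,2) (4,3) (4,4) (5,2) (5,3) (5,4)] -> total=13
Click 3 (3,2) count=1: revealed 0 new [(none)] -> total=13

Answer: 13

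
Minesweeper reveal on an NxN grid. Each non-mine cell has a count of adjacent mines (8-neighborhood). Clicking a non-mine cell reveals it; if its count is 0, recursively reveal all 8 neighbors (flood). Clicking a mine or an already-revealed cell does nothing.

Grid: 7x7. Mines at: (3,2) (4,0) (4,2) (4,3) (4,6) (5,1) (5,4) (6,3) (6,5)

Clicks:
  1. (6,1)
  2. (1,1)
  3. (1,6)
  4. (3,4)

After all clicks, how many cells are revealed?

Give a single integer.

Click 1 (6,1) count=1: revealed 1 new [(6,1)] -> total=1
Click 2 (1,1) count=0: revealed 27 new [(0,0) (0,1) (0,2) (0,3) (0,4) (0,5) (0,6) (1,0) (1,1) (1,2) (1,3) (1,4) (1,5) (1,6) (2,0) (2,1) (2,2) (2,3) (2,4) (2,5) (2,6) (3,0) (3,1) (3,3) (3,4) (3,5) (3,6)] -> total=28
Click 3 (1,6) count=0: revealed 0 new [(none)] -> total=28
Click 4 (3,4) count=1: revealed 0 new [(none)] -> total=28

Answer: 28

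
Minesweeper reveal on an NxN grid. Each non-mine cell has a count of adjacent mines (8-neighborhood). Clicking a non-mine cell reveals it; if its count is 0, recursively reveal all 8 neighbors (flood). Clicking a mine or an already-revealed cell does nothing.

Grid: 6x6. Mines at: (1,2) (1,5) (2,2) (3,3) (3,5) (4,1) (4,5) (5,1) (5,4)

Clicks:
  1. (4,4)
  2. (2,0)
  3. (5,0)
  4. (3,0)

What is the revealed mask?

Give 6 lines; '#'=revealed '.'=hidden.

Answer: ##....
##....
##....
##....
....#.
#.....

Derivation:
Click 1 (4,4) count=4: revealed 1 new [(4,4)] -> total=1
Click 2 (2,0) count=0: revealed 8 new [(0,0) (0,1) (1,0) (1,1) (2,0) (2,1) (3,0) (3,1)] -> total=9
Click 3 (5,0) count=2: revealed 1 new [(5,0)] -> total=10
Click 4 (3,0) count=1: revealed 0 new [(none)] -> total=10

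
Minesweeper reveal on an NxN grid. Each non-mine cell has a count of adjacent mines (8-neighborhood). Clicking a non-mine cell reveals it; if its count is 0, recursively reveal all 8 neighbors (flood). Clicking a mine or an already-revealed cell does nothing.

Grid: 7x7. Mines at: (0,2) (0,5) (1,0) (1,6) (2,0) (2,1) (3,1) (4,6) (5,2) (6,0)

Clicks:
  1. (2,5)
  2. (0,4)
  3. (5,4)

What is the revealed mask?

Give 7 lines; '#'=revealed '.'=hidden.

Answer: ....#..
..####.
..####.
..####.
..####.
...####
...####

Derivation:
Click 1 (2,5) count=1: revealed 1 new [(2,5)] -> total=1
Click 2 (0,4) count=1: revealed 1 new [(0,4)] -> total=2
Click 3 (5,4) count=0: revealed 23 new [(1,2) (1,3) (1,4) (1,5) (2,2) (2,3) (2,4) (3,2) (3,3) (3,4) (3,5) (4,2) (4,3) (4,4) (4,5) (5,3) (5,4) (5,5) (5,6) (6,3) (6,4) (6,5) (6,6)] -> total=25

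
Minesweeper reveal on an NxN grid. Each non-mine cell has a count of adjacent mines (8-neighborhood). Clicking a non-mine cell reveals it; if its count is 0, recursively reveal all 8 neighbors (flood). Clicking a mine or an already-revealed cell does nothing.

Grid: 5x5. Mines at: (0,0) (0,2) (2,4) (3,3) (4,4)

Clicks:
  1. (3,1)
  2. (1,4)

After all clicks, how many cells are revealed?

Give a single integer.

Answer: 13

Derivation:
Click 1 (3,1) count=0: revealed 12 new [(1,0) (1,1) (1,2) (2,0) (2,1) (2,2) (3,0) (3,1) (3,2) (4,0) (4,1) (4,2)] -> total=12
Click 2 (1,4) count=1: revealed 1 new [(1,4)] -> total=13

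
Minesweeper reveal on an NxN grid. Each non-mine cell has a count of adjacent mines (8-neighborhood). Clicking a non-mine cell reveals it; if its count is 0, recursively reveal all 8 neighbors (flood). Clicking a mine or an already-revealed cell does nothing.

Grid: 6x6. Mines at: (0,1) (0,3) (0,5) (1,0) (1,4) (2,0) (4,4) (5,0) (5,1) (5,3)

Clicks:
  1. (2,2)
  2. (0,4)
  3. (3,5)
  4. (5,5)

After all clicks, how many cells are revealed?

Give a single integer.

Answer: 15

Derivation:
Click 1 (2,2) count=0: revealed 12 new [(1,1) (1,2) (1,3) (2,1) (2,2) (2,3) (3,1) (3,2) (3,3) (4,1) (4,2) (4,3)] -> total=12
Click 2 (0,4) count=3: revealed 1 new [(0,4)] -> total=13
Click 3 (3,5) count=1: revealed 1 new [(3,5)] -> total=14
Click 4 (5,5) count=1: revealed 1 new [(5,5)] -> total=15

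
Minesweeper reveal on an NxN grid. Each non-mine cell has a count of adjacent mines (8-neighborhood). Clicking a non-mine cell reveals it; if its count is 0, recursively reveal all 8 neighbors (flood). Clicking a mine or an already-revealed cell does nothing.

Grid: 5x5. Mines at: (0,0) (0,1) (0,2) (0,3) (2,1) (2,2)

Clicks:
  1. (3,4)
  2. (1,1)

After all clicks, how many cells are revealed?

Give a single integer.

Click 1 (3,4) count=0: revealed 14 new [(1,3) (1,4) (2,3) (2,4) (3,0) (3,1) (3,2) (3,3) (3,4) (4,0) (4,1) (4,2) (4,3) (4,4)] -> total=14
Click 2 (1,1) count=5: revealed 1 new [(1,1)] -> total=15

Answer: 15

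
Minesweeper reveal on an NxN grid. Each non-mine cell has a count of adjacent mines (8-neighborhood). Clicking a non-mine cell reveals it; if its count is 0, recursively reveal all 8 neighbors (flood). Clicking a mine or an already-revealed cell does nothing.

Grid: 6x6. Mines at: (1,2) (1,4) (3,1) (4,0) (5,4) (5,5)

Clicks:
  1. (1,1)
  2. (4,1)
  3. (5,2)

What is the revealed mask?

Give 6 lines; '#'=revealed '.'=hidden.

Click 1 (1,1) count=1: revealed 1 new [(1,1)] -> total=1
Click 2 (4,1) count=2: revealed 1 new [(4,1)] -> total=2
Click 3 (5,2) count=0: revealed 5 new [(4,2) (4,3) (5,1) (5,2) (5,3)] -> total=7

Answer: ......
.#....
......
......
.###..
.###..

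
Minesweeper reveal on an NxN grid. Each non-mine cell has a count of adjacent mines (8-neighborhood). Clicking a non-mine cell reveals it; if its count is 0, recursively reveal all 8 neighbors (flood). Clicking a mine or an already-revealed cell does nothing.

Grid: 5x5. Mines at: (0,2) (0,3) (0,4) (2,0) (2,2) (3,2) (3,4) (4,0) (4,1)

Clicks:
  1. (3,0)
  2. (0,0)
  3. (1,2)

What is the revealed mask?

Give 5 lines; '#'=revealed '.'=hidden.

Answer: ##...
###..
.....
#....
.....

Derivation:
Click 1 (3,0) count=3: revealed 1 new [(3,0)] -> total=1
Click 2 (0,0) count=0: revealed 4 new [(0,0) (0,1) (1,0) (1,1)] -> total=5
Click 3 (1,2) count=3: revealed 1 new [(1,2)] -> total=6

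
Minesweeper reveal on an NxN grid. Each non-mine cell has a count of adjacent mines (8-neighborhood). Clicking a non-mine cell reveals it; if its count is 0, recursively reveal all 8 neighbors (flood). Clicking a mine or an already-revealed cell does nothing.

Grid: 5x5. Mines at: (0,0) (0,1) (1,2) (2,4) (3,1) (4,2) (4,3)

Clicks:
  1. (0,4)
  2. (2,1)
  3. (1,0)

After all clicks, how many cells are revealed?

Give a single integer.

Answer: 6

Derivation:
Click 1 (0,4) count=0: revealed 4 new [(0,3) (0,4) (1,3) (1,4)] -> total=4
Click 2 (2,1) count=2: revealed 1 new [(2,1)] -> total=5
Click 3 (1,0) count=2: revealed 1 new [(1,0)] -> total=6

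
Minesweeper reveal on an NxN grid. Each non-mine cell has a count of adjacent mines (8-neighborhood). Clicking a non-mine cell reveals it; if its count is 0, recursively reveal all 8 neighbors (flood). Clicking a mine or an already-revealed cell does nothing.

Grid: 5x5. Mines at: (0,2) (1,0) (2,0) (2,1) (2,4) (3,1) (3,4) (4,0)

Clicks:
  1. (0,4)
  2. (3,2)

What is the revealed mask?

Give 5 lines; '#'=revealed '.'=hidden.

Answer: ...##
...##
.....
..#..
.....

Derivation:
Click 1 (0,4) count=0: revealed 4 new [(0,3) (0,4) (1,3) (1,4)] -> total=4
Click 2 (3,2) count=2: revealed 1 new [(3,2)] -> total=5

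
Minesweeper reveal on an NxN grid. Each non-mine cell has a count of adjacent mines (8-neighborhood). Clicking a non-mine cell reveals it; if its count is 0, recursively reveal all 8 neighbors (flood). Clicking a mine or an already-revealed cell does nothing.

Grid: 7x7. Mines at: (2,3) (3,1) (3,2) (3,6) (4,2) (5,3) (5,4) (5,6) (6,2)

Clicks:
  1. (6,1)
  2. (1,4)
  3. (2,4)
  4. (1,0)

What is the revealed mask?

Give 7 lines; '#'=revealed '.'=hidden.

Answer: #######
#######
###.###
.......
.......
.......
.#.....

Derivation:
Click 1 (6,1) count=1: revealed 1 new [(6,1)] -> total=1
Click 2 (1,4) count=1: revealed 1 new [(1,4)] -> total=2
Click 3 (2,4) count=1: revealed 1 new [(2,4)] -> total=3
Click 4 (1,0) count=0: revealed 18 new [(0,0) (0,1) (0,2) (0,3) (0,4) (0,5) (0,6) (1,0) (1,1) (1,2) (1,3) (1,5) (1,6) (2,0) (2,1) (2,2) (2,5) (2,6)] -> total=21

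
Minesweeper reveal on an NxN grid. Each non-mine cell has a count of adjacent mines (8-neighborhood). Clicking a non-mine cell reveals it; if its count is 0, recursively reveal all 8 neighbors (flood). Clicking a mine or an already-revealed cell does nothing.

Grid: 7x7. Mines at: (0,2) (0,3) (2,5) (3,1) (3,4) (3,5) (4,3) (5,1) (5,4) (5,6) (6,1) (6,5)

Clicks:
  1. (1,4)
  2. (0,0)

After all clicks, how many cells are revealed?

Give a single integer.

Answer: 7

Derivation:
Click 1 (1,4) count=2: revealed 1 new [(1,4)] -> total=1
Click 2 (0,0) count=0: revealed 6 new [(0,0) (0,1) (1,0) (1,1) (2,0) (2,1)] -> total=7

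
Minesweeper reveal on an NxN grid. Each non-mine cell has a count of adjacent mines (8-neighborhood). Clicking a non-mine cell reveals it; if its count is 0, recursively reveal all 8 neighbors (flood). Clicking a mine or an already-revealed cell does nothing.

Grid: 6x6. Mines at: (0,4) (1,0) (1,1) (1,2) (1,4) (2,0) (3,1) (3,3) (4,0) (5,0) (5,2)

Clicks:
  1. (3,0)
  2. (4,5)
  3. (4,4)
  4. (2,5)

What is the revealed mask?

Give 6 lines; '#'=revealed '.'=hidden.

Answer: ......
......
....##
#...##
...###
...###

Derivation:
Click 1 (3,0) count=3: revealed 1 new [(3,0)] -> total=1
Click 2 (4,5) count=0: revealed 10 new [(2,4) (2,5) (3,4) (3,5) (4,3) (4,4) (4,5) (5,3) (5,4) (5,5)] -> total=11
Click 3 (4,4) count=1: revealed 0 new [(none)] -> total=11
Click 4 (2,5) count=1: revealed 0 new [(none)] -> total=11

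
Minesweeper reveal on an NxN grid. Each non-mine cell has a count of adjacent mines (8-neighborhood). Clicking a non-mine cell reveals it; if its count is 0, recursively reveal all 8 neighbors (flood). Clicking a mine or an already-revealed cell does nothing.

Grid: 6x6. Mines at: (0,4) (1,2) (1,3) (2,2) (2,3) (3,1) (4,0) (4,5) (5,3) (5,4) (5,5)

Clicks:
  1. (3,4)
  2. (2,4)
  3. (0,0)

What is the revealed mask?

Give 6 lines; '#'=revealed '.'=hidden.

Click 1 (3,4) count=2: revealed 1 new [(3,4)] -> total=1
Click 2 (2,4) count=2: revealed 1 new [(2,4)] -> total=2
Click 3 (0,0) count=0: revealed 6 new [(0,0) (0,1) (1,0) (1,1) (2,0) (2,1)] -> total=8

Answer: ##....
##....
##..#.
....#.
......
......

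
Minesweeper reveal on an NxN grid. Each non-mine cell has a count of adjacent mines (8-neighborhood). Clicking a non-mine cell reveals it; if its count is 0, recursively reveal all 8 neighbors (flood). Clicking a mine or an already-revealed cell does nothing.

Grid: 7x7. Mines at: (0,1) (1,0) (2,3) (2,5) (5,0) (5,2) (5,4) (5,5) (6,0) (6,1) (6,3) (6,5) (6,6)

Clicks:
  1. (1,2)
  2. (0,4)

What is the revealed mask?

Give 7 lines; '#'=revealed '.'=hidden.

Click 1 (1,2) count=2: revealed 1 new [(1,2)] -> total=1
Click 2 (0,4) count=0: revealed 9 new [(0,2) (0,3) (0,4) (0,5) (0,6) (1,3) (1,4) (1,5) (1,6)] -> total=10

Answer: ..#####
..#####
.......
.......
.......
.......
.......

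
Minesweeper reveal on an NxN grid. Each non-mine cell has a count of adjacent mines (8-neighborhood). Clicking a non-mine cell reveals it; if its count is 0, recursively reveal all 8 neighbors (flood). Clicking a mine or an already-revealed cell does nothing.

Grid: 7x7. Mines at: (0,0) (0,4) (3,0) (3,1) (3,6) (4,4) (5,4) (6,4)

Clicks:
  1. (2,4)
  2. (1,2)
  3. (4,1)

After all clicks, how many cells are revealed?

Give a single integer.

Answer: 18

Derivation:
Click 1 (2,4) count=0: revealed 17 new [(0,1) (0,2) (0,3) (1,1) (1,2) (1,3) (1,4) (1,5) (2,1) (2,2) (2,3) (2,4) (2,5) (3,2) (3,3) (3,4) (3,5)] -> total=17
Click 2 (1,2) count=0: revealed 0 new [(none)] -> total=17
Click 3 (4,1) count=2: revealed 1 new [(4,1)] -> total=18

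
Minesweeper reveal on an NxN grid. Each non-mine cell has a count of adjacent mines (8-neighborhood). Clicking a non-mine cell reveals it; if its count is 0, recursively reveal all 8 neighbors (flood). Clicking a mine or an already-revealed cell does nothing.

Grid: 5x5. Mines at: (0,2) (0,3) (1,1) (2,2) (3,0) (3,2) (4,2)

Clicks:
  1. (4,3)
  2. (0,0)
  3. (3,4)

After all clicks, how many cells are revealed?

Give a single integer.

Click 1 (4,3) count=2: revealed 1 new [(4,3)] -> total=1
Click 2 (0,0) count=1: revealed 1 new [(0,0)] -> total=2
Click 3 (3,4) count=0: revealed 7 new [(1,3) (1,4) (2,3) (2,4) (3,3) (3,4) (4,4)] -> total=9

Answer: 9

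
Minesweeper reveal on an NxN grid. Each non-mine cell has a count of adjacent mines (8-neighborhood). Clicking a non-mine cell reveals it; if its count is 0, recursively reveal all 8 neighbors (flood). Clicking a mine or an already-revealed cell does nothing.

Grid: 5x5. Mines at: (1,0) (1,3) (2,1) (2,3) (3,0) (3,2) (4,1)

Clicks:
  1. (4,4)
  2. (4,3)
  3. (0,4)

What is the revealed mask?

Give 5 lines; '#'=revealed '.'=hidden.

Click 1 (4,4) count=0: revealed 4 new [(3,3) (3,4) (4,3) (4,4)] -> total=4
Click 2 (4,3) count=1: revealed 0 new [(none)] -> total=4
Click 3 (0,4) count=1: revealed 1 new [(0,4)] -> total=5

Answer: ....#
.....
.....
...##
...##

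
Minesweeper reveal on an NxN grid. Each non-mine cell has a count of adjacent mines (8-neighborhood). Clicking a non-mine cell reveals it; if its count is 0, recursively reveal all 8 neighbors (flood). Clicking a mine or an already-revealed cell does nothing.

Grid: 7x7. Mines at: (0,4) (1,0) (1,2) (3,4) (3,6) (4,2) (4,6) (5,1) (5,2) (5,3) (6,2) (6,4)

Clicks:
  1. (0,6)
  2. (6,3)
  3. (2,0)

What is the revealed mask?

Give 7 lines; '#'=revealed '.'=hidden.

Click 1 (0,6) count=0: revealed 6 new [(0,5) (0,6) (1,5) (1,6) (2,5) (2,6)] -> total=6
Click 2 (6,3) count=4: revealed 1 new [(6,3)] -> total=7
Click 3 (2,0) count=1: revealed 1 new [(2,0)] -> total=8

Answer: .....##
.....##
#....##
.......
.......
.......
...#...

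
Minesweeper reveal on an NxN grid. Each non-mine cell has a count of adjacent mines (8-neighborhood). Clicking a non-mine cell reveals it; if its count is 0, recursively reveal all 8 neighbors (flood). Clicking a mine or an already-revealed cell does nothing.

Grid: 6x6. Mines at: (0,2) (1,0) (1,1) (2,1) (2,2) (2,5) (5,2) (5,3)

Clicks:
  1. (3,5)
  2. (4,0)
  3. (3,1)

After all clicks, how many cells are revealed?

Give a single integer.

Answer: 7

Derivation:
Click 1 (3,5) count=1: revealed 1 new [(3,5)] -> total=1
Click 2 (4,0) count=0: revealed 6 new [(3,0) (3,1) (4,0) (4,1) (5,0) (5,1)] -> total=7
Click 3 (3,1) count=2: revealed 0 new [(none)] -> total=7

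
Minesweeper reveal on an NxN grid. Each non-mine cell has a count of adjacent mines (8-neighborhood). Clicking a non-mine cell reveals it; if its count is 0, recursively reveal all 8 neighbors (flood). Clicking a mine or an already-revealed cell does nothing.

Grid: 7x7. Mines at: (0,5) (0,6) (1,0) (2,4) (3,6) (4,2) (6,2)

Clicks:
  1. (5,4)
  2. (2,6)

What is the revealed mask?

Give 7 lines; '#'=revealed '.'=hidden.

Click 1 (5,4) count=0: revealed 15 new [(3,3) (3,4) (3,5) (4,3) (4,4) (4,5) (4,6) (5,3) (5,4) (5,5) (5,6) (6,3) (6,4) (6,5) (6,6)] -> total=15
Click 2 (2,6) count=1: revealed 1 new [(2,6)] -> total=16

Answer: .......
.......
......#
...###.
...####
...####
...####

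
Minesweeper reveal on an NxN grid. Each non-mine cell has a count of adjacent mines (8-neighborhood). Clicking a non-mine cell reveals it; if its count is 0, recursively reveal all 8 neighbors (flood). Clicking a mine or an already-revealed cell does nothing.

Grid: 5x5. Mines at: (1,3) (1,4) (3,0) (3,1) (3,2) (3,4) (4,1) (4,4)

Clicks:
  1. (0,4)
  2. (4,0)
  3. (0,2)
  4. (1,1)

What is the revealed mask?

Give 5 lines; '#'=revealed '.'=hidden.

Answer: ###.#
###..
###..
.....
#....

Derivation:
Click 1 (0,4) count=2: revealed 1 new [(0,4)] -> total=1
Click 2 (4,0) count=3: revealed 1 new [(4,0)] -> total=2
Click 3 (0,2) count=1: revealed 1 new [(0,2)] -> total=3
Click 4 (1,1) count=0: revealed 8 new [(0,0) (0,1) (1,0) (1,1) (1,2) (2,0) (2,1) (2,2)] -> total=11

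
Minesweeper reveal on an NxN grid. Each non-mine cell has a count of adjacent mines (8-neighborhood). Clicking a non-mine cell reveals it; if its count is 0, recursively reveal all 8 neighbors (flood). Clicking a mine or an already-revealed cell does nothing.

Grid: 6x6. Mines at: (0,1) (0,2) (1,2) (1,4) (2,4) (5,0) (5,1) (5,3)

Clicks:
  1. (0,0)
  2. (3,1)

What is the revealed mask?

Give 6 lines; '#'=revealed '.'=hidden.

Click 1 (0,0) count=1: revealed 1 new [(0,0)] -> total=1
Click 2 (3,1) count=0: revealed 14 new [(1,0) (1,1) (2,0) (2,1) (2,2) (2,3) (3,0) (3,1) (3,2) (3,3) (4,0) (4,1) (4,2) (4,3)] -> total=15

Answer: #.....
##....
####..
####..
####..
......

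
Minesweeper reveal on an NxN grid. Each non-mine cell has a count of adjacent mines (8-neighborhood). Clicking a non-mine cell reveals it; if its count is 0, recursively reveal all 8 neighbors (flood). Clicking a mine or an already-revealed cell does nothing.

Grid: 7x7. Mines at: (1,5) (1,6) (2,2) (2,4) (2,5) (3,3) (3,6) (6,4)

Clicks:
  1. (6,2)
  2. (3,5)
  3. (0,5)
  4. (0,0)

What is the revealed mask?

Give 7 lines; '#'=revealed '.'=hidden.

Answer: ######.
#####..
##.....
###..#.
####...
####...
####...

Derivation:
Click 1 (6,2) count=0: revealed 27 new [(0,0) (0,1) (0,2) (0,3) (0,4) (1,0) (1,1) (1,2) (1,3) (1,4) (2,0) (2,1) (3,0) (3,1) (3,2) (4,0) (4,1) (4,2) (4,3) (5,0) (5,1) (5,2) (5,3) (6,0) (6,1) (6,2) (6,3)] -> total=27
Click 2 (3,5) count=3: revealed 1 new [(3,5)] -> total=28
Click 3 (0,5) count=2: revealed 1 new [(0,5)] -> total=29
Click 4 (0,0) count=0: revealed 0 new [(none)] -> total=29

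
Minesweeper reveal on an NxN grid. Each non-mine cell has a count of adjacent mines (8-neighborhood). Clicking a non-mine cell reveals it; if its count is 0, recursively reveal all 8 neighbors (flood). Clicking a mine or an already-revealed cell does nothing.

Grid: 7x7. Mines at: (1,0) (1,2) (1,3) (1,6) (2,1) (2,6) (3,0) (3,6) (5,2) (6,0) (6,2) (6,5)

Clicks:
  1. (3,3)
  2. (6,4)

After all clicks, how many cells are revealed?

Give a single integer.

Click 1 (3,3) count=0: revealed 15 new [(2,2) (2,3) (2,4) (2,5) (3,2) (3,3) (3,4) (3,5) (4,2) (4,3) (4,4) (4,5) (5,3) (5,4) (5,5)] -> total=15
Click 2 (6,4) count=1: revealed 1 new [(6,4)] -> total=16

Answer: 16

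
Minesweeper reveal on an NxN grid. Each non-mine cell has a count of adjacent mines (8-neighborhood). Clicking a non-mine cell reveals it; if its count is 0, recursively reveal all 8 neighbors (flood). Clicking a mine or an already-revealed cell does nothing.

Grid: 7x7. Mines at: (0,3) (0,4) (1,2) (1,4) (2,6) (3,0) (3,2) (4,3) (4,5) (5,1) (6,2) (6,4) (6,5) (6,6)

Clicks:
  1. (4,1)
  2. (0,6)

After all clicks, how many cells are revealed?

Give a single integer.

Click 1 (4,1) count=3: revealed 1 new [(4,1)] -> total=1
Click 2 (0,6) count=0: revealed 4 new [(0,5) (0,6) (1,5) (1,6)] -> total=5

Answer: 5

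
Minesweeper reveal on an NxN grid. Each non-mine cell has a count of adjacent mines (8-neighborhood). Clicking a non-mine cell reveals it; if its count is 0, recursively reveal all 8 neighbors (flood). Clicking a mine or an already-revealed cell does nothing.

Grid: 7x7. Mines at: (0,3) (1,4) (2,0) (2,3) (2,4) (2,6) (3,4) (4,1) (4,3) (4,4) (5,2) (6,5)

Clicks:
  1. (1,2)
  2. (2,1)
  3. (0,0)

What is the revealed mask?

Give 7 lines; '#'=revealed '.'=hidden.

Answer: ###....
###....
.#.....
.......
.......
.......
.......

Derivation:
Click 1 (1,2) count=2: revealed 1 new [(1,2)] -> total=1
Click 2 (2,1) count=1: revealed 1 new [(2,1)] -> total=2
Click 3 (0,0) count=0: revealed 5 new [(0,0) (0,1) (0,2) (1,0) (1,1)] -> total=7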